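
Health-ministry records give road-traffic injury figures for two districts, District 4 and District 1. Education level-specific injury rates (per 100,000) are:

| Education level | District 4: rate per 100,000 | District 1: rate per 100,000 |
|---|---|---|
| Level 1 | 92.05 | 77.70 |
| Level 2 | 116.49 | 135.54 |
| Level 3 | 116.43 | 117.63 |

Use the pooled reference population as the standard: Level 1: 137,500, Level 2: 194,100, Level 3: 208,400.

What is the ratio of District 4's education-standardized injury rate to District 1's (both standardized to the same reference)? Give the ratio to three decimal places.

0.968

Standard total = 540,000; weights = 0.2546, 0.3594, 0.3859.
District 4: 0.2546×92.05 + 0.3594×116.49 + 0.3859×116.43 = 110.2437 per 100,000.
District 1: 0.2546×77.70 + 0.3594×135.54 + 0.3859×117.63 = 113.9003 per 100,000.
Ratio = 110.2437 ÷ 113.9003 = 0.96790.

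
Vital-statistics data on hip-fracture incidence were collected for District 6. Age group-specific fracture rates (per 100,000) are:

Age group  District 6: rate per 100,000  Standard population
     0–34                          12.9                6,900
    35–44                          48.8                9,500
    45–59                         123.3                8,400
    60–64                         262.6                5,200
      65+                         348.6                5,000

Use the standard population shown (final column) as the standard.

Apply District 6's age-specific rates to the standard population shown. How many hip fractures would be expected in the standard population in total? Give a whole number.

47

Expected hip fractures = Σ (standard pop × age-specific rate ÷ 100,000)
= 6,900×12.9/100,000 + 9,500×48.8/100,000 + 8,400×123.3/100,000 + 5,200×262.6/100,000 + 5,000×348.6/100,000
= 0.89 + 4.64 + 10.36 + 13.66 + 17.43 = 46.97.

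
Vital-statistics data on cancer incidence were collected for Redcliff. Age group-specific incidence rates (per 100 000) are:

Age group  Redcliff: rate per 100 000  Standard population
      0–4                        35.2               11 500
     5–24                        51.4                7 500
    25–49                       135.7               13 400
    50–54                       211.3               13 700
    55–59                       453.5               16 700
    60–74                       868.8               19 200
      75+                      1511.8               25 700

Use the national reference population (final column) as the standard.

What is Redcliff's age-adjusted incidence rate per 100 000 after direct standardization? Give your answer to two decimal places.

637.06

Standard total = 107 700; weights = 0.1068, 0.0696, 0.1244, 0.1272, 0.1551, 0.1783, 0.2386.
Standardized rate: 0.1068×35.2 + 0.0696×51.4 + 0.1244×135.7 + 0.1272×211.3 + 0.1551×453.5 + 0.1783×868.8 + 0.2386×1511.8 = 637.0581 per 100 000.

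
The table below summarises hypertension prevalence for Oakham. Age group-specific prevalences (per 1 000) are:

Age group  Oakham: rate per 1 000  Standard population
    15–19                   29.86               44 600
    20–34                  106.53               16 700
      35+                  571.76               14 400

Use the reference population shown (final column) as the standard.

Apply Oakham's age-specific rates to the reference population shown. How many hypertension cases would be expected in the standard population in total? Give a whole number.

Expected hypertension cases = Σ (standard pop × age-specific rate ÷ 1 000)
= 44 600×29.86/1 000 + 16 700×106.53/1 000 + 14 400×571.76/1 000
= 1331.76 + 1779.05 + 8233.34 = 11344.15.

11344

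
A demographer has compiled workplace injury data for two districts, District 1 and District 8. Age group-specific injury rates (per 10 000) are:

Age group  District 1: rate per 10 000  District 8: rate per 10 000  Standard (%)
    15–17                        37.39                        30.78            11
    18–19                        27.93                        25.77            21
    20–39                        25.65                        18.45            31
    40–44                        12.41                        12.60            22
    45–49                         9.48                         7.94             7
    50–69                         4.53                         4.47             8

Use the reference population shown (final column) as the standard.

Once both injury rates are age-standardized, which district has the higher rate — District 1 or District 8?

Standard weights: 0.11, 0.21, 0.31, 0.22, 0.07, 0.08.
District 1: 0.1100×37.39 + 0.2100×27.93 + 0.3100×25.65 + 0.2200×12.41 + 0.0700×9.48 + 0.0800×4.53 = 21.6859 per 10 000.
District 8: 0.1100×30.78 + 0.2100×25.77 + 0.3100×18.45 + 0.2200×12.60 + 0.0700×7.94 + 0.0800×4.47 = 18.2024 per 10 000.

District 1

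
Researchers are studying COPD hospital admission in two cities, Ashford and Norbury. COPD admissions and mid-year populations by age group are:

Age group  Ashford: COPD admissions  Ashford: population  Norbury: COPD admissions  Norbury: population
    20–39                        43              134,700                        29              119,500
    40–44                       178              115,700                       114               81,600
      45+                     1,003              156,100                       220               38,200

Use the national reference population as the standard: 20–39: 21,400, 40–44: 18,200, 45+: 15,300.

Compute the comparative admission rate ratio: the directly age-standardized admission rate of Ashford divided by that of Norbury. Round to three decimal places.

Age-specific rates per 10,000 for Ashford: 3.19, 15.38, 64.25.
For Norbury: 2.43, 13.97, 57.59.
Standard total = 54,900; weights = 0.3898, 0.3315, 0.2787.
Ashford: 0.3898×3.19 + 0.3315×15.38 + 0.2787×64.25 = 24.2513 per 10,000.
Norbury: 0.3898×2.43 + 0.3315×13.97 + 0.2787×57.59 = 21.6275 per 10,000.
Ratio = 24.2513 ÷ 21.6275 = 1.12132.

1.121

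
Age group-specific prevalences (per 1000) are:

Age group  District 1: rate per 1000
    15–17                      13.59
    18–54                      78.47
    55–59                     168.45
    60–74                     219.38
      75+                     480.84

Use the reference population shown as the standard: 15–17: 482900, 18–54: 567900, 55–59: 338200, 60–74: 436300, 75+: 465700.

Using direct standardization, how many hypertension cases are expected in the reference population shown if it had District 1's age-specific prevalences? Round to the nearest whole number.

427738

Expected hypertension cases = Σ (standard pop × age-specific rate ÷ 1000)
= 482900×13.59/1000 + 567900×78.47/1000 + 338200×168.45/1000 + 436300×219.38/1000 + 465700×480.84/1000
= 6562.61 + 44563.11 + 56969.79 + 95715.49 + 223927.19 = 427738.20.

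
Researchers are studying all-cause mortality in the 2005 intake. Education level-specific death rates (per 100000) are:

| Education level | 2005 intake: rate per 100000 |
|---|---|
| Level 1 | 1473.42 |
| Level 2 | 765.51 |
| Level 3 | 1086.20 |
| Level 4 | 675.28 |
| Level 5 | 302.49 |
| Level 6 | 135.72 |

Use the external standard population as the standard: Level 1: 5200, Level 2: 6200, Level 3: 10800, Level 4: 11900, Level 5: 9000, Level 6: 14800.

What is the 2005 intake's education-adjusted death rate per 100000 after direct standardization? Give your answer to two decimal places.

637.41

Standard total = 57900; weights = 0.0898, 0.1071, 0.1865, 0.2055, 0.1554, 0.2556.
Standardized rate: 0.0898×1473.42 + 0.1071×765.51 + 0.1865×1086.20 + 0.2055×675.28 + 0.1554×302.49 + 0.2556×135.72 = 637.4059 per 100000.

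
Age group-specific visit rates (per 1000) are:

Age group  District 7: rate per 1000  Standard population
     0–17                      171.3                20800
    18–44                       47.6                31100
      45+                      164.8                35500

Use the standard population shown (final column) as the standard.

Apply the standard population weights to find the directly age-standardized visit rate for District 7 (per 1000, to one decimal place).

124.6

Standard total = 87400; weights = 0.2380, 0.3558, 0.4062.
Standardized rate: 0.2380×171.3 + 0.3558×47.6 + 0.4062×164.8 = 124.6430 per 1000.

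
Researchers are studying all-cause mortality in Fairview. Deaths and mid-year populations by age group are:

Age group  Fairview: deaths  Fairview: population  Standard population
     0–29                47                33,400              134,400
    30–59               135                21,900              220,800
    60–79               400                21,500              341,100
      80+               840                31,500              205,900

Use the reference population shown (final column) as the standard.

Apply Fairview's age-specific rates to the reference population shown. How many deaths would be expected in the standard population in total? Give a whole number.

13387

Age-specific rates per 100,000 for Fairview: 140.72, 616.44, 1860.47, 2666.67.
Expected deaths = Σ (standard pop × age-specific rate ÷ 100,000)
= 134,400×140.72/100,000 + 220,800×616.44/100,000 + 341,100×1860.47/100,000 + 205,900×2666.67/100,000
= 189.13 + 1361.10 + 6346.05 + 5490.67 = 13386.93.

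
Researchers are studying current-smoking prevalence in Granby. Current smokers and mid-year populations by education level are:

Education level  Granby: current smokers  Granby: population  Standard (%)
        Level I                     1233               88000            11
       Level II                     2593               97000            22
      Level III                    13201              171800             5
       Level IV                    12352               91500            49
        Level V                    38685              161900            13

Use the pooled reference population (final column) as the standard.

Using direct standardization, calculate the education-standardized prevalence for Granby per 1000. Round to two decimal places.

Education-specific rates per 1000 for Granby: 14.011, 26.732, 76.839, 134.995, 238.944.
Standard weights: 0.11, 0.22, 0.05, 0.49, 0.13.
Standardized rate: 0.1100×14.011 + 0.2200×26.732 + 0.0500×76.839 + 0.4900×134.995 + 0.1300×238.944 = 108.4743 per 1000.

108.47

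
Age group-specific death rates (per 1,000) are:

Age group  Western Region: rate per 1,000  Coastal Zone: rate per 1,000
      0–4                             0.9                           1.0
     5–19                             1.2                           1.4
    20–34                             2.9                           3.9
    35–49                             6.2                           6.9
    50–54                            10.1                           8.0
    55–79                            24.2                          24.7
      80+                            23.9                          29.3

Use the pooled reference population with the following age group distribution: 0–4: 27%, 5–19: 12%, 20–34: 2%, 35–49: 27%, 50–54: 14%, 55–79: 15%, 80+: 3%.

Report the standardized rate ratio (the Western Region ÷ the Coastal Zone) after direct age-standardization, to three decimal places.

0.975

Standard weights: 0.27, 0.12, 0.02, 0.27, 0.14, 0.15, 0.03.
The Western Region: 0.2700×0.9 + 0.1200×1.2 + 0.0200×2.9 + 0.2700×6.2 + 0.1400×10.1 + 0.1500×24.2 + 0.0300×23.9 = 7.8800 per 1,000.
The Coastal Zone: 0.2700×1.0 + 0.1200×1.4 + 0.0200×3.9 + 0.2700×6.9 + 0.1400×8.0 + 0.1500×24.7 + 0.0300×29.3 = 8.0830 per 1,000.
Ratio = 7.8800 ÷ 8.0830 = 0.97489.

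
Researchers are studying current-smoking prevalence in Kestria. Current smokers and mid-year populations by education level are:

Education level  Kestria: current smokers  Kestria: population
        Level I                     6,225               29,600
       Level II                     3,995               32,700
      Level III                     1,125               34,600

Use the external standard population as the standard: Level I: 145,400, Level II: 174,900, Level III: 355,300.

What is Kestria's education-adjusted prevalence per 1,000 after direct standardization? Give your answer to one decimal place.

94.0

Education-specific rates per 1,000 for Kestria: 210.304, 122.171, 32.514.
Standard total = 675,600; weights = 0.2152, 0.2589, 0.5259.
Standardized rate: 0.2152×210.304 + 0.2589×122.171 + 0.5259×32.514 = 93.9881 per 1,000.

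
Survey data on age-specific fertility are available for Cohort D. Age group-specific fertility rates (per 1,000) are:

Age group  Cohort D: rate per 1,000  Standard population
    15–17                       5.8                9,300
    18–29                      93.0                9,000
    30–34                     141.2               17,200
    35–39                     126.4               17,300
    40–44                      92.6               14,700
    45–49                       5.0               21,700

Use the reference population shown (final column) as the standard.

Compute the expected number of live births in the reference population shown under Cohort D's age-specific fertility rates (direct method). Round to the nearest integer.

6976

Expected live births = Σ (standard pop × age-specific rate ÷ 1,000)
= 9,300×5.8/1,000 + 9,000×93.0/1,000 + 17,200×141.2/1,000 + 17,300×126.4/1,000 + 14,700×92.6/1,000 + 21,700×5.0/1,000
= 53.94 + 837.00 + 2428.64 + 2186.72 + 1361.22 + 108.50 = 6976.02.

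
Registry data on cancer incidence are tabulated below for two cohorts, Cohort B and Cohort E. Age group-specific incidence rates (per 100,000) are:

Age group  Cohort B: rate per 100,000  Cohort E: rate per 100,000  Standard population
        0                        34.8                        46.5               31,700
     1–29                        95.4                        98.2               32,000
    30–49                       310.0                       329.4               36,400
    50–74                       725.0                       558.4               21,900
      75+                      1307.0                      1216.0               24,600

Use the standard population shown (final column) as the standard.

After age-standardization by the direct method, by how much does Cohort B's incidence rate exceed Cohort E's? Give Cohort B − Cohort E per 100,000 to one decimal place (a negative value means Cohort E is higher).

Standard total = 146,600; weights = 0.2162, 0.2183, 0.2483, 0.1494, 0.1678.
Cohort B: 0.2162×34.8 + 0.2183×95.4 + 0.2483×310.0 + 0.1494×725.0 + 0.1678×1307.0 = 432.9445 per 100,000.
Cohort E: 0.2162×46.5 + 0.2183×98.2 + 0.2483×329.4 + 0.1494×558.4 + 0.1678×1216.0 = 400.7447 per 100,000.
Difference = 432.9445 − 400.7447 = 32.1998.

32.2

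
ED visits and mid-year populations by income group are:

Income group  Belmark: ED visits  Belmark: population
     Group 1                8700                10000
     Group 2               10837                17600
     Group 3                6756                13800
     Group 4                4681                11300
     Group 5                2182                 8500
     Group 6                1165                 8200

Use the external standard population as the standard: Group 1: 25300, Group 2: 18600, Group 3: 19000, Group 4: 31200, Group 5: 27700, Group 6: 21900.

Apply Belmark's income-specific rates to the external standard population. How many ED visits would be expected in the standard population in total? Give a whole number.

65912

Income-specific rates per 1000 for Belmark: 870.000, 615.739, 489.565, 414.248, 256.706, 142.073.
Expected ED visits = Σ (standard pop × income-specific rate ÷ 1000)
= 25300×870.000/1000 + 18600×615.739/1000 + 19000×489.565/1000 + 31200×414.248/1000 + 27700×256.706/1000 + 21900×142.073/1000
= 22011.00 + 11452.74 + 9301.74 + 12924.53 + 7110.75 + 3111.40 = 65912.16.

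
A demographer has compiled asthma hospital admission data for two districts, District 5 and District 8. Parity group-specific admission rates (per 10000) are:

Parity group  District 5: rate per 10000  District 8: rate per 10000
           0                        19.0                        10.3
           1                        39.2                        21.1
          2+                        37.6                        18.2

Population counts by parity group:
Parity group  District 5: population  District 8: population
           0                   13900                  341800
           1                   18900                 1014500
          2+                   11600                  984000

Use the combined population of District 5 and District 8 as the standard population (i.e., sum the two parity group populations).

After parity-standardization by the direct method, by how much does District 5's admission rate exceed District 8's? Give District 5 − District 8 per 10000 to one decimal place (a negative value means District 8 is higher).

Combined standard total = 2384700; weights = 0.1492, 0.4333, 0.4175.
District 5: 0.1492×19.0 + 0.4333×39.2 + 0.4175×37.6 = 35.5190 per 10000.
District 8: 0.1492×10.3 + 0.4333×21.1 + 0.4175×18.2 = 18.2783 per 10000.
Difference = 35.5190 − 18.2783 = 17.2406.

17.2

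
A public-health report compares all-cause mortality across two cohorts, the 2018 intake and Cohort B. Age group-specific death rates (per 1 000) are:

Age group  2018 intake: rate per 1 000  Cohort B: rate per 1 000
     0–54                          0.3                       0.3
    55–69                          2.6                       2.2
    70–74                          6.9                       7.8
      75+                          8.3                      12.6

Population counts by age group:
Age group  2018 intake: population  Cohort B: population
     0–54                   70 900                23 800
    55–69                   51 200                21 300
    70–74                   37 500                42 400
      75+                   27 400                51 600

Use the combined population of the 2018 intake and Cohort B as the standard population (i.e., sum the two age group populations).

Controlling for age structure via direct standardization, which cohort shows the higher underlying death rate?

Combined standard total = 326 100; weights = 0.2904, 0.2223, 0.2450, 0.2423.
The 2018 intake: 0.2904×0.3 + 0.2223×2.6 + 0.2450×6.9 + 0.2423×8.3 = 4.3665 per 1 000.
Cohort B: 0.2904×0.3 + 0.2223×2.2 + 0.2450×7.8 + 0.2423×12.6 = 5.5398 per 1 000.

Cohort B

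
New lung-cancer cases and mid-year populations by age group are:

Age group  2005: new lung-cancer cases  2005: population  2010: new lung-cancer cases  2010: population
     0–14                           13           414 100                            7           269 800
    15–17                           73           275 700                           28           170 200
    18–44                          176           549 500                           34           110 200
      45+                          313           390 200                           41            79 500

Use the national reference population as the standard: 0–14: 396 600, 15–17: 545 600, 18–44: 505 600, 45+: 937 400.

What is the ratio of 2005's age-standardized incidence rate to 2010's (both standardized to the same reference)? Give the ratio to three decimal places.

Age-specific rates per 100 000 for 2005: 3.14, 26.48, 32.03, 80.22.
For 2010: 2.59, 16.45, 30.85, 51.57.
Standard total = 2 385 200; weights = 0.1663, 0.2287, 0.2120, 0.3930.
2005: 0.1663×3.14 + 0.2287×26.48 + 0.2120×32.03 + 0.3930×80.22 = 44.8932 per 100 000.
2010: 0.1663×2.59 + 0.2287×16.45 + 0.2120×30.85 + 0.3930×51.57 = 31.0028 per 100 000.
Ratio = 44.8932 ÷ 31.0028 = 1.44803.

1.448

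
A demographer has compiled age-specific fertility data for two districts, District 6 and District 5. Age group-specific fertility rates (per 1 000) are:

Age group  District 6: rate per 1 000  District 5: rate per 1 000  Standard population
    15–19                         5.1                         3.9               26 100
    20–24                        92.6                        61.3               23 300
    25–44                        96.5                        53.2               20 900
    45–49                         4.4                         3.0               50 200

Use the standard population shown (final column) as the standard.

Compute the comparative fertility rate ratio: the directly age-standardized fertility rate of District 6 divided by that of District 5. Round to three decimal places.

Standard total = 120 500; weights = 0.2166, 0.1934, 0.1734, 0.4166.
District 6: 0.2166×5.1 + 0.1934×92.6 + 0.1734×96.5 + 0.4166×4.4 = 37.5802 per 1 000.
District 5: 0.2166×3.9 + 0.1934×61.3 + 0.1734×53.2 + 0.4166×3.0 = 23.1748 per 1 000.
Ratio = 37.5802 ÷ 23.1748 = 1.62160.

1.622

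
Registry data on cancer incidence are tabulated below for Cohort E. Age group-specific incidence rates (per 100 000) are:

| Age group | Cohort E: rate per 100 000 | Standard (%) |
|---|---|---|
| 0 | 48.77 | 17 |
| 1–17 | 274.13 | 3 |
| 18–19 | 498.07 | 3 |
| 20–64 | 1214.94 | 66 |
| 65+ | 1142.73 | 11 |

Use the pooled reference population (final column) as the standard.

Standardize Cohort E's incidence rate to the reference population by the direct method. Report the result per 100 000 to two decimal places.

Standard weights: 0.17, 0.03, 0.03, 0.66, 0.11.
Standardized rate: 0.1700×48.77 + 0.0300×274.13 + 0.0300×498.07 + 0.6600×1214.94 + 0.1100×1142.73 = 959.0176 per 100 000.

959.02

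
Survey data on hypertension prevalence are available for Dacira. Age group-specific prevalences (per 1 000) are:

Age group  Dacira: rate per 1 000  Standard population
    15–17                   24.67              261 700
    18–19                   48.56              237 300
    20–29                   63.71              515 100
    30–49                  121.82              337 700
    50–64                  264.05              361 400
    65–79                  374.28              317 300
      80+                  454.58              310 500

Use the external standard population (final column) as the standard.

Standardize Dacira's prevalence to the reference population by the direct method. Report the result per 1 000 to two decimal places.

Standard total = 2 341 000; weights = 0.1118, 0.1014, 0.2200, 0.1443, 0.1544, 0.1355, 0.1326.
Standardized rate: 0.1118×24.67 + 0.1014×48.56 + 0.2200×63.71 + 0.1443×121.82 + 0.1544×264.05 + 0.1355×374.28 + 0.1326×454.58 = 191.0589 per 1 000.

191.06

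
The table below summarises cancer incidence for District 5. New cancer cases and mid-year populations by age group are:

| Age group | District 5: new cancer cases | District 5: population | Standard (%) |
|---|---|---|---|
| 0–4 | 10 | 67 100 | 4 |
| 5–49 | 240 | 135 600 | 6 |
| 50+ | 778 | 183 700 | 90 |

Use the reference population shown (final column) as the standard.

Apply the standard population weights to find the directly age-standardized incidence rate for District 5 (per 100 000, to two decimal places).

Age-specific rates per 100 000 for District 5: 14.90, 176.99, 423.52.
Standard weights: 0.04, 0.06, 0.90.
Standardized rate: 0.0400×14.90 + 0.0600×176.99 + 0.9000×423.52 = 392.3805 per 100 000.

392.38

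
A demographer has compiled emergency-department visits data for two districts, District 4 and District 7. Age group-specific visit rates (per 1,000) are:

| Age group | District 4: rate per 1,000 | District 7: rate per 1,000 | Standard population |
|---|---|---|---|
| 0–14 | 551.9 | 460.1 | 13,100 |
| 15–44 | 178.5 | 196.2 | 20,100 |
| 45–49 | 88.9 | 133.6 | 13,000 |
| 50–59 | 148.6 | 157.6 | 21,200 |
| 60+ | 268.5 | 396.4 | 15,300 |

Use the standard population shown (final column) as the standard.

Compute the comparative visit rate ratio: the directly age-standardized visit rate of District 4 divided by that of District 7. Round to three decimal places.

Standard total = 82,700; weights = 0.1584, 0.2430, 0.1572, 0.2563, 0.1850.
District 4: 0.1584×551.9 + 0.2430×178.5 + 0.1572×88.9 + 0.2563×148.6 + 0.1850×268.5 = 232.5491 per 1,000.
District 7: 0.1584×460.1 + 0.2430×196.2 + 0.1572×133.6 + 0.2563×157.6 + 0.1850×396.4 = 255.3056 per 1,000.
Ratio = 232.5491 ÷ 255.3056 = 0.91087.

0.911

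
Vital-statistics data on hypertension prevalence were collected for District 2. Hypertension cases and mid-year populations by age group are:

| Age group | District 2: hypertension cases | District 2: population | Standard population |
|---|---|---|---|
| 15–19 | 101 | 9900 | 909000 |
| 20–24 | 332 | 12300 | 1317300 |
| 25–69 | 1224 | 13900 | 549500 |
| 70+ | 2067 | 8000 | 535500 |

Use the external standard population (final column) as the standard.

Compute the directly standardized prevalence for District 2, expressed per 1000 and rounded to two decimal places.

Age-specific rates per 1000 for District 2: 10.202, 26.992, 88.058, 258.375.
Standard total = 3311300; weights = 0.2745, 0.3978, 0.1659, 0.1617.
Standardized rate: 0.2745×10.202 + 0.3978×26.992 + 0.1659×88.058 + 0.1617×258.375 = 69.9355 per 1000.

69.94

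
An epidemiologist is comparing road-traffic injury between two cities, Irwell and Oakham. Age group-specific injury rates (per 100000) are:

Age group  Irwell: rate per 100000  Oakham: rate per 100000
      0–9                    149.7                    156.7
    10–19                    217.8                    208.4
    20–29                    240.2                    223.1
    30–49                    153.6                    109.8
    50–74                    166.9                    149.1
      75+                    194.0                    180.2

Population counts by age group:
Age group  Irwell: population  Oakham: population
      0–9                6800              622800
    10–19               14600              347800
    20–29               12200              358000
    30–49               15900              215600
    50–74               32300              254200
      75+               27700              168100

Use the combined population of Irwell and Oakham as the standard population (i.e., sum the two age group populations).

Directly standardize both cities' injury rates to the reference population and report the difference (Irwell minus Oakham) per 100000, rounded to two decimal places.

11.21

Combined standard total = 2076000; weights = 0.3033, 0.1746, 0.1783, 0.1115, 0.1380, 0.0943.
Irwell: 0.3033×149.7 + 0.1746×217.8 + 0.1783×240.2 + 0.1115×153.6 + 0.1380×166.9 + 0.0943×194.0 = 184.7131 per 100000.
Oakham: 0.3033×156.7 + 0.1746×208.4 + 0.1783×223.1 + 0.1115×109.8 + 0.1380×149.1 + 0.0943×180.2 = 173.5034 per 100000.
Difference = 184.7131 − 173.5034 = 11.2096.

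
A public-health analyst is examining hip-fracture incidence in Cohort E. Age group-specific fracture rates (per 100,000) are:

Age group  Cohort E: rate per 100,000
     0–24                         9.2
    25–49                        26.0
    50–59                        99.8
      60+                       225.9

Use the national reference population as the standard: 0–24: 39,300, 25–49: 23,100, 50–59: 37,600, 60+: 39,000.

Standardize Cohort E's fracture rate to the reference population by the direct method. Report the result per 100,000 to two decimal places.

97.30

Standard total = 139,000; weights = 0.2827, 0.1662, 0.2705, 0.2806.
Standardized rate: 0.2827×9.2 + 0.1662×26.0 + 0.2705×99.8 + 0.2806×225.9 = 97.3003 per 100,000.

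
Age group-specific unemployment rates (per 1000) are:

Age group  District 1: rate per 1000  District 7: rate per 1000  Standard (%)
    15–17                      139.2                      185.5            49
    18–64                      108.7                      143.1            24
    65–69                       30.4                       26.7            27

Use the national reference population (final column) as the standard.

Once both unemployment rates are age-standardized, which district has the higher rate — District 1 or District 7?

Standard weights: 0.49, 0.24, 0.27.
District 1: 0.4900×139.2 + 0.2400×108.7 + 0.2700×30.4 = 102.5040 per 1000.
District 7: 0.4900×185.5 + 0.2400×143.1 + 0.2700×26.7 = 132.4480 per 1000.

District 7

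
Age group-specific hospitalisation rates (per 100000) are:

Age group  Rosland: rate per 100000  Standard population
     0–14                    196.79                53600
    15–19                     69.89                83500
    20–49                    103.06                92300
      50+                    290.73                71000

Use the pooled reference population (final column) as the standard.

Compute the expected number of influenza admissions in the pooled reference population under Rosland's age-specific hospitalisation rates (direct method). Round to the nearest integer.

465

Expected influenza admissions = Σ (standard pop × age-specific rate ÷ 100000)
= 53600×196.79/100000 + 83500×69.89/100000 + 92300×103.06/100000 + 71000×290.73/100000
= 105.48 + 58.36 + 95.12 + 206.42 = 465.38.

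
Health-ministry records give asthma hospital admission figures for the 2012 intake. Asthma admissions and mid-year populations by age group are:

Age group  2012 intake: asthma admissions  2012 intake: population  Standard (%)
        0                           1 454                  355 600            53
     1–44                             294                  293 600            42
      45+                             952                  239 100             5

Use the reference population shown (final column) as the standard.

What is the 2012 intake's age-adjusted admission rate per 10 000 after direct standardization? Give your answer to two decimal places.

27.87

Age-specific rates per 10 000 for the 2012 intake: 40.89, 10.01, 39.82.
Standard weights: 0.53, 0.42, 0.05.
Standardized rate: 0.5300×40.89 + 0.4200×10.01 + 0.0500×39.82 = 27.8675 per 10 000.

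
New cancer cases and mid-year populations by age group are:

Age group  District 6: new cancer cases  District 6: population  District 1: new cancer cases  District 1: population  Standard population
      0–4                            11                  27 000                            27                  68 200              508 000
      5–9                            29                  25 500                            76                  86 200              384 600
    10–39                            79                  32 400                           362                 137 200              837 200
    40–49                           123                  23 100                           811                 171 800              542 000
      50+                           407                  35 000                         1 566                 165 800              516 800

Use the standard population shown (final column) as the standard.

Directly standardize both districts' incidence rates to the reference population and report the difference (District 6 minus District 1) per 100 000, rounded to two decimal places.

49.93

Age-specific rates per 100 000 for District 6: 40.74, 113.73, 243.83, 532.47, 1162.86.
For District 1: 39.59, 88.17, 263.85, 472.06, 944.51.
Standard total = 2 788 600; weights = 0.1822, 0.1379, 0.3002, 0.1944, 0.1853.
District 6: 0.1822×40.74 + 0.1379×113.73 + 0.3002×243.83 + 0.1944×532.47 + 0.1853×1162.86 = 415.3085 per 100 000.
District 1: 0.1822×39.59 + 0.1379×88.17 + 0.3002×263.85 + 0.1944×472.06 + 0.1853×944.51 = 365.3786 per 100 000.
Difference = 415.3085 − 365.3786 = 49.9299.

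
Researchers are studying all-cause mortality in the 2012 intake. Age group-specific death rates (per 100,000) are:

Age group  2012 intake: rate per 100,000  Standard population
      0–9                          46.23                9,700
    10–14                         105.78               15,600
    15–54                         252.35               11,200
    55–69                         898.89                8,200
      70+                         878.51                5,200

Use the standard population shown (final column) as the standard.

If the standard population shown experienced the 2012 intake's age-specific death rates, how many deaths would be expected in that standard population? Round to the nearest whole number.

Expected deaths = Σ (standard pop × age-specific rate ÷ 100,000)
= 9,700×46.23/100,000 + 15,600×105.78/100,000 + 11,200×252.35/100,000 + 8,200×898.89/100,000 + 5,200×878.51/100,000
= 4.48 + 16.50 + 28.26 + 73.71 + 45.68 = 168.64.

169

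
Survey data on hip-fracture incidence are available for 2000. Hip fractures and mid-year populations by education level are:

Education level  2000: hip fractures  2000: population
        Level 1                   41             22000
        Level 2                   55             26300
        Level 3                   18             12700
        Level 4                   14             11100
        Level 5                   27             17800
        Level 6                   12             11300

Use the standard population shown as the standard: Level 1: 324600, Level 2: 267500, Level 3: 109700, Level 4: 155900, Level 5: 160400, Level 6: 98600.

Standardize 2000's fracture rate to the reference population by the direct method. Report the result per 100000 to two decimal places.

Education-specific rates per 100000 for 2000: 186.36, 209.13, 141.73, 126.13, 151.69, 106.19.
Standard total = 1116700; weights = 0.2907, 0.2395, 0.0982, 0.1396, 0.1436, 0.0883.
Standardized rate: 0.2907×186.36 + 0.2395×209.13 + 0.0982×141.73 + 0.1396×126.13 + 0.1436×151.69 + 0.0883×106.19 = 166.9624 per 100000.

166.96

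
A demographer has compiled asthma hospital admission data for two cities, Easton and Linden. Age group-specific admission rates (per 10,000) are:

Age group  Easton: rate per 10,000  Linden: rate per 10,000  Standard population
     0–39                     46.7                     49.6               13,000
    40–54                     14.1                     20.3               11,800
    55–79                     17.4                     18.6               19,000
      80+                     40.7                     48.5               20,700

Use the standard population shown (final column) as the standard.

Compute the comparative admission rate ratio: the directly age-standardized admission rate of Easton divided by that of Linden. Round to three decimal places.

Standard total = 64,500; weights = 0.2016, 0.1829, 0.2946, 0.3209.
Easton: 0.2016×46.7 + 0.1829×14.1 + 0.2946×17.4 + 0.3209×40.7 = 30.1794 per 10,000.
Linden: 0.2016×49.6 + 0.1829×20.3 + 0.2946×18.6 + 0.3209×48.5 = 34.7549 per 10,000.
Ratio = 30.1794 ÷ 34.7549 = 0.86835.

0.868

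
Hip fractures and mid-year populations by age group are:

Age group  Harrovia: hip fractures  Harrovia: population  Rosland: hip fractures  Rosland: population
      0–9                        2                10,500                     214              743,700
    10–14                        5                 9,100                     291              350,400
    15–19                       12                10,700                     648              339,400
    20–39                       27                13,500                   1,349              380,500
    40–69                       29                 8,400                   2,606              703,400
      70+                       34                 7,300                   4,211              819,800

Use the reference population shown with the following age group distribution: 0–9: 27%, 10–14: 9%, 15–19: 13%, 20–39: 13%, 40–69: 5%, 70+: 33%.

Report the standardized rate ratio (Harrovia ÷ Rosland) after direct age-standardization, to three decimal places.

0.808

Age-specific rates per 100,000 for Harrovia: 19.05, 54.95, 112.15, 200.00, 345.24, 465.75.
For Rosland: 28.78, 83.05, 190.93, 354.53, 370.49, 513.66.
Standard weights: 0.27, 0.09, 0.13, 0.13, 0.05, 0.33.
Harrovia: 0.2700×19.05 + 0.0900×54.95 + 0.1300×112.15 + 0.1300×200.00 + 0.0500×345.24 + 0.3300×465.75 = 221.6279 per 100,000.
Rosland: 0.2700×28.78 + 0.0900×83.05 + 0.1300×190.93 + 0.1300×354.53 + 0.0500×370.49 + 0.3300×513.66 = 274.1859 per 100,000.
Ratio = 221.6279 ÷ 274.1859 = 0.80831.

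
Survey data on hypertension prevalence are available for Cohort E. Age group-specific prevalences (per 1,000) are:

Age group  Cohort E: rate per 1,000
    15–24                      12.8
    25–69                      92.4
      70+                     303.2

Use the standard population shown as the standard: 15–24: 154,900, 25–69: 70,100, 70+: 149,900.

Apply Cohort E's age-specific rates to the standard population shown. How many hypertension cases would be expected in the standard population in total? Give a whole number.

53910

Expected hypertension cases = Σ (standard pop × age-specific rate ÷ 1,000)
= 154,900×12.8/1,000 + 70,100×92.4/1,000 + 149,900×303.2/1,000
= 1982.72 + 6477.24 + 45449.68 = 53909.64.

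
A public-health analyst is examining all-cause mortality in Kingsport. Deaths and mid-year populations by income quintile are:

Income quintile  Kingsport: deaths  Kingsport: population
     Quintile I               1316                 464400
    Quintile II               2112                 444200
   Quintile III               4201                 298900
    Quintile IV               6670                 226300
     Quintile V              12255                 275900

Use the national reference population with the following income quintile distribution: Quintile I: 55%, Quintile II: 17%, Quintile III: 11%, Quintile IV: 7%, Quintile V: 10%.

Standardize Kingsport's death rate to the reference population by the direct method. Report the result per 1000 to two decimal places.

Income-specific rates per 1000 for Kingsport: 2.834, 4.755, 14.055, 29.474, 44.418.
Standard weights: 0.55, 0.17, 0.11, 0.07, 0.10.
Standardized rate: 0.5500×2.834 + 0.1700×4.755 + 0.1100×14.055 + 0.0700×29.474 + 0.1000×44.418 = 10.4179 per 1000.

10.42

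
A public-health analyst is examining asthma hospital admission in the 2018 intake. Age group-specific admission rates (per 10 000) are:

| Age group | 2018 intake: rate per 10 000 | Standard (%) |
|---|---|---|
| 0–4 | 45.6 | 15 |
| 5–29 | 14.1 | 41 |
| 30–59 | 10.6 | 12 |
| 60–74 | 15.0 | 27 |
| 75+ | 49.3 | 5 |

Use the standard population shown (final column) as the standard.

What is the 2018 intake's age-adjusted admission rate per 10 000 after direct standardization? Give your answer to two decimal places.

20.41

Standard weights: 0.15, 0.41, 0.12, 0.27, 0.05.
Standardized rate: 0.1500×45.6 + 0.4100×14.1 + 0.1200×10.6 + 0.2700×15.0 + 0.0500×49.3 = 20.4080 per 10 000.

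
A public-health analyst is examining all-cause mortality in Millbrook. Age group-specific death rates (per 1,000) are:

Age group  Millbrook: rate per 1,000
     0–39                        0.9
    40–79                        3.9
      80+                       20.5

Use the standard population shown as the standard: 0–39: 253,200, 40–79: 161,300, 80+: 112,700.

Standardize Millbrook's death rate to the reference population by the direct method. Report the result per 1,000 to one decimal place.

Standard total = 527,200; weights = 0.4803, 0.3060, 0.2138.
Standardized rate: 0.4803×0.9 + 0.3060×3.9 + 0.2138×20.5 = 6.0078 per 1,000.

6.0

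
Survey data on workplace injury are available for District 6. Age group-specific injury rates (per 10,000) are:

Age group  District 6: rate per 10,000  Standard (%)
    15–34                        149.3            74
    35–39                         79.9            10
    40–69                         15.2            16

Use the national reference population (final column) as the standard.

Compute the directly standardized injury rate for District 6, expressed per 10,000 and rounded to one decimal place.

120.9

Standard weights: 0.74, 0.10, 0.16.
Standardized rate: 0.7400×149.3 + 0.1000×79.9 + 0.1600×15.2 = 120.9040 per 10,000.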